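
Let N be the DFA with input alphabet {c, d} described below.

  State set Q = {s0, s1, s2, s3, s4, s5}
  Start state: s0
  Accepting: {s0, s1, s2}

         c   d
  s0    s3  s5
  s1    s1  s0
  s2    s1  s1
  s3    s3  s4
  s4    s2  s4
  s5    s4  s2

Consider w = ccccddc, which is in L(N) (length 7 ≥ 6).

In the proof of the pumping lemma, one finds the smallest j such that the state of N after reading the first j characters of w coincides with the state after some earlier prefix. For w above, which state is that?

s3

State sequence: s0 -c-> s3 -c-> s3 -c-> s3 -c-> s3 -d-> s4 -d-> s4 -c-> s2
First repeat at step 2: s3 was already visited.

The earliest repeat is at step j = 2: N is in s3, which it already visited at step i = 1.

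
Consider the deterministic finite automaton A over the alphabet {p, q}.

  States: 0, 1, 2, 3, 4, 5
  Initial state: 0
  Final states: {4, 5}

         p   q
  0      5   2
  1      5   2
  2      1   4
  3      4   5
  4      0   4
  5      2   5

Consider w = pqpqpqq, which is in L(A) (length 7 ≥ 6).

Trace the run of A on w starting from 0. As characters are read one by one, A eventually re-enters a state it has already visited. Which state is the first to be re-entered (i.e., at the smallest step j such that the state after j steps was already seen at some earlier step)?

5

Run of A on w = p q p q p q q:
  step 0: 0  (start)
  step 1: 5  (read p: 0→5)
  step 2: 5  (read q: 5→5)   ← first repeat (5 seen earlier)
  step 3: 2  (read p: 5→2)
  step 4: 4  (read q: 2→4)
  step 5: 0  (read p: 4→0)
  step 6: 2  (read q: 0→2)
  step 7: 4  (read q: 2→4)

The earliest repeat is at step j = 2: A is in 5, which it already visited at step i = 1.
Since A has 6 states, any run of length ≥ 6 visits 6+1 states, so by pigeonhole some state repeats within the first 6 steps — that repeat gives the pumpable loop.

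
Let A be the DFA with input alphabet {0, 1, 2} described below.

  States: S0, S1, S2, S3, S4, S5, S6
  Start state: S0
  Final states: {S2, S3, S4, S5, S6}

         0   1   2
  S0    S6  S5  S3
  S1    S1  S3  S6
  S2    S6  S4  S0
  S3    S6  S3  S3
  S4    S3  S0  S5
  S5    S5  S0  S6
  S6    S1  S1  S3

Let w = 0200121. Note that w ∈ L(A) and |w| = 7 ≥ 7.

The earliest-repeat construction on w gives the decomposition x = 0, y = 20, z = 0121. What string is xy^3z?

xy^3z = 0·20·20·20·0121 = 02020200121.
Reading y = 20 takes A from S6 back to S6, so after x·y·y·y the machine is still in S6, and z then leads to the accepting state S3. Hence 02020200121 ∈ L(A).

02020200121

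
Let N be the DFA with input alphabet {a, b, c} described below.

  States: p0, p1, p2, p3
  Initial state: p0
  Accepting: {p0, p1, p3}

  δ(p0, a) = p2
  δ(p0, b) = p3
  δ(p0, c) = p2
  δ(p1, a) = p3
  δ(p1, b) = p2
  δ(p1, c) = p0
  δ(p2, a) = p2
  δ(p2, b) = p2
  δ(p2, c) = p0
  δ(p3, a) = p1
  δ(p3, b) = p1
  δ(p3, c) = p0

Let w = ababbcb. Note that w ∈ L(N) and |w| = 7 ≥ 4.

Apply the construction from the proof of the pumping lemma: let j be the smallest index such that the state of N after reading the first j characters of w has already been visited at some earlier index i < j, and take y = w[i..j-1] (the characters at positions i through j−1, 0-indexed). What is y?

Run of N on w = a b a b b c b:
  step 0: p0  (start)
  step 1: p2  (read a: p0→p2)
  step 2: p2  (read b: p2→p2)   ← first repeat (p2 seen earlier)
  step 3: p2  (read a: p2→p2)
  step 4: p2  (read b: p2→p2)
  step 5: p2  (read b: p2→p2)
  step 6: p0  (read c: p2→p0)
  step 7: p3  (read b: p0→p3)

So i = 1, j = 2, giving x = w[0:1] = a, y = w[1:2] = b, z = w[2:7] = abbcb.
Check: |xy| = 2 ≤ 4 and |y| = 1 ≥ 1. Reading y takes N from p2 back to p2, so every xyⁱz is accepted.

b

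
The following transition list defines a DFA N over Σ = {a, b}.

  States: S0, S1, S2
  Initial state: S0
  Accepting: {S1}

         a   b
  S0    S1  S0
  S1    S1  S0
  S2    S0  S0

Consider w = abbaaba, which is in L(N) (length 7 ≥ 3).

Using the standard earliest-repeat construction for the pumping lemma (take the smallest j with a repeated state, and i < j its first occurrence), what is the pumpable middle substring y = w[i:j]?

State sequence: S0 -a-> S1 -b-> S0 -b-> S0 -a-> S1 -a-> S1 -b-> S0 -a-> S1
First repeat at step 2: S0 was already visited.

So i = 0, j = 2, giving x = w[0:0] = ε, y = w[0:2] = ab, z = w[2:7] = baaba.
Check: |xy| = 2 ≤ 3 and |y| = 2 ≥ 1. Reading y takes N from S0 back to S0, so every xyⁱz is accepted.
The DFA has 3 states, so the proof of the pumping lemma guarantees a repeated state among the first 3+1 visited; the segment between the two visits is the pumpable y.

ab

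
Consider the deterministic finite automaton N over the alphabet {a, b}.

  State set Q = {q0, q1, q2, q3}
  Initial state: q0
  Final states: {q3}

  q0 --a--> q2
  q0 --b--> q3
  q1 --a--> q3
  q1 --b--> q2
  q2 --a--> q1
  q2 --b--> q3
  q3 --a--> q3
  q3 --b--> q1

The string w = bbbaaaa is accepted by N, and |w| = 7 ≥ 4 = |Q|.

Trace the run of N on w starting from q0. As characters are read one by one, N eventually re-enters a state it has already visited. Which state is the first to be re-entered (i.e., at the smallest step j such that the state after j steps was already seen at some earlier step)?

State sequence: q0 -b-> q3 -b-> q1 -b-> q2 -a-> q1 -a-> q3 -a-> q3 -a-> q3
First repeat at step 4: q1 was already visited.

The earliest repeat is at step j = 4: N is in q1, which it already visited at step i = 2.
The DFA has 4 states, so the proof of the pumping lemma guarantees a repeated state among the first 4+1 visited; the segment between the two visits is the pumpable y.

q1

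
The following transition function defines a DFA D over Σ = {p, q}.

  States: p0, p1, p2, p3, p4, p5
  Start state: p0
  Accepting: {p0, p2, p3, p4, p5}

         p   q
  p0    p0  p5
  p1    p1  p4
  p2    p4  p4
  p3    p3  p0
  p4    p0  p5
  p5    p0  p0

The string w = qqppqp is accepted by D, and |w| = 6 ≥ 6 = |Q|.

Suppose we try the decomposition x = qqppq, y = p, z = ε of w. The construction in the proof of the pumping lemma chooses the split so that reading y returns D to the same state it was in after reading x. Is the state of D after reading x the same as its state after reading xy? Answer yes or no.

no

State sequence: p0 -q-> p5 -q-> p0 -p-> p0 -p-> p0 -q-> p5 -p-> p0

After x (step 5): p5. After xy (step 6): p0.
They differ (p5 ≠ p0), so y is not a cycle from the state after x; this split is not the one the pumping-lemma construction produces, and pumping y need not keep the string in L(D).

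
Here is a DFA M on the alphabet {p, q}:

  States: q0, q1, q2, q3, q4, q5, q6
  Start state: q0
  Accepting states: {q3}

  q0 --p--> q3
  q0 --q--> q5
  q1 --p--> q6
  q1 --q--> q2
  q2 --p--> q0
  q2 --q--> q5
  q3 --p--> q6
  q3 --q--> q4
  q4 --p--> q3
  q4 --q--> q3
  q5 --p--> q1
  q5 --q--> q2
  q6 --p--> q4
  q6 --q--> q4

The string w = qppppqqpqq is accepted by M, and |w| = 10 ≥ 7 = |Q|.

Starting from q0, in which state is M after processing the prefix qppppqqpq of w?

State sequence: q0 -q-> q5 -p-> q1 -p-> q6 -p-> q4 -p-> q3 -q-> q4 -q-> q3 -p-> q6 -q-> q4

After reading 9 characters, M is in state q4.
(This kind of state-tracing is the core of the pumping-lemma construction: with 7 states, pigeonhole forces a repeat within the first 7 steps.)

q4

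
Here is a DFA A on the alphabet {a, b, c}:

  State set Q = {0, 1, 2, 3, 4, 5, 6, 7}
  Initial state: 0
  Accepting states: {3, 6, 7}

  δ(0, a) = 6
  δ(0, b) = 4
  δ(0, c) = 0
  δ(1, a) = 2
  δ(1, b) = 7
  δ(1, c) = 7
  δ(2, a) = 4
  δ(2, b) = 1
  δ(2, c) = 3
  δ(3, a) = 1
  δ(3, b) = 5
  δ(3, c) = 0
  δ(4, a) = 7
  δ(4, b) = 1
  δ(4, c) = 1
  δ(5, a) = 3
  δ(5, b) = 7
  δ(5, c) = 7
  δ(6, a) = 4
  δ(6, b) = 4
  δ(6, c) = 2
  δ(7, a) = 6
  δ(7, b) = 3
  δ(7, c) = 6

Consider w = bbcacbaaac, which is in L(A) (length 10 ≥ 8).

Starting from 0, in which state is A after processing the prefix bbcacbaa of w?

4

State sequence: 0 -b-> 4 -b-> 1 -c-> 7 -a-> 6 -c-> 2 -b-> 1 -a-> 2 -a-> 4

After reading 8 characters, A is in state 4.
(This kind of state-tracing is the core of the pumping-lemma construction: with 8 states, pigeonhole forces a repeat within the first 8 steps.)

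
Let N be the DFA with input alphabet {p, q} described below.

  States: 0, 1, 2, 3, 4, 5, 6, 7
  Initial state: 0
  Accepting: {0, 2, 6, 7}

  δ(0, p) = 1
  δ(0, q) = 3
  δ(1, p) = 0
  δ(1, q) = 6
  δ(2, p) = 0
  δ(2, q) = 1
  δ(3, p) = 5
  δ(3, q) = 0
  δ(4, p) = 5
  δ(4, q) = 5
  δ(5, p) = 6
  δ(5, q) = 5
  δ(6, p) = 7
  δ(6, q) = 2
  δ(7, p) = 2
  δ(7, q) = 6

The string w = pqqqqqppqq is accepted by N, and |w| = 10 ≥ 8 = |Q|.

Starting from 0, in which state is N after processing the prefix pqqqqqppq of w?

State sequence: 0 -p-> 1 -q-> 6 -q-> 2 -q-> 1 -q-> 6 -q-> 2 -p-> 0 -p-> 1 -q-> 6

After reading 9 characters, N is in state 6.
(This kind of state-tracing is the core of the pumping-lemma construction: with 8 states, pigeonhole forces a repeat within the first 8 steps.)

6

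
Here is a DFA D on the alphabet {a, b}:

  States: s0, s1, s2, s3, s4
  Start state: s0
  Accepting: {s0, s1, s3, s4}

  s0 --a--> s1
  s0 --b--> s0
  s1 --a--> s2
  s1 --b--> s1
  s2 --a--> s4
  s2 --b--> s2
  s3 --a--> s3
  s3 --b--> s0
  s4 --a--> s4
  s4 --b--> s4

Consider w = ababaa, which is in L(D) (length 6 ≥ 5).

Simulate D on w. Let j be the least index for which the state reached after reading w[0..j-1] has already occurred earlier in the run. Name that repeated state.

State sequence: s0 -a-> s1 -b-> s1 -a-> s2 -b-> s2 -a-> s4 -a-> s4
First repeat at step 2: s1 was already visited.

The earliest repeat is at step j = 2: D is in s1, which it already visited at step i = 1.

s1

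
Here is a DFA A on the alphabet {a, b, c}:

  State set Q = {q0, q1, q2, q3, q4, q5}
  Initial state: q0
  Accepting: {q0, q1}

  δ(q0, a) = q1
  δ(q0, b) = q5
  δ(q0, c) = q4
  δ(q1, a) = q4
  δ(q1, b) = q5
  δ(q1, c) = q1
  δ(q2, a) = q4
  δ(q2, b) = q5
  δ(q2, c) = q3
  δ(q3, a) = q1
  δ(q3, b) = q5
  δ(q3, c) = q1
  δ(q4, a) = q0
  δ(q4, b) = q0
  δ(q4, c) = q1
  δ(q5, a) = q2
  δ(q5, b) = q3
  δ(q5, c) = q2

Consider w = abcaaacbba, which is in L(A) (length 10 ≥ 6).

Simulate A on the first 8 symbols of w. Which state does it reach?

q5

State sequence: q0 -a-> q1 -b-> q5 -c-> q2 -a-> q4 -a-> q0 -a-> q1 -c-> q1 -b-> q5

After reading 8 characters, A is in state q5.
(This kind of state-tracing is the core of the pumping-lemma construction: with 6 states, pigeonhole forces a repeat within the first 6 steps.)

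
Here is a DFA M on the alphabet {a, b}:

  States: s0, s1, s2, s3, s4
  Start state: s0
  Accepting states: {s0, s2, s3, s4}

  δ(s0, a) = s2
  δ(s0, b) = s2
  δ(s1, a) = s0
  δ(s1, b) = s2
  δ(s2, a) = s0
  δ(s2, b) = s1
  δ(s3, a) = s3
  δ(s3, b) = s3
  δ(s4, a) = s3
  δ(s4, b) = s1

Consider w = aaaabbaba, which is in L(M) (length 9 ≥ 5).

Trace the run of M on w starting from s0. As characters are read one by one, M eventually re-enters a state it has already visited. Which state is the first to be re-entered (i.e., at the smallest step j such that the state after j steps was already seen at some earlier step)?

Run of M on w = a a a a b b a b a:
  step 0: s0  (start)
  step 1: s2  (read a: s0→s2)
  step 2: s0  (read a: s2→s0)   ← first repeat (s0 seen earlier)
  step 3: s2  (read a: s0→s2)
  step 4: s0  (read a: s2→s0)
  step 5: s2  (read b: s0→s2)
  step 6: s1  (read b: s2→s1)
  step 7: s0  (read a: s1→s0)
  step 8: s2  (read b: s0→s2)
  step 9: s0  (read a: s2→s0)

The earliest repeat is at step j = 2: M is in s0, which it already visited at step i = 0.
With |Q| = 5, pigeonhole forces a state repeat no later than step 5; the substring read between the first and second visits to that state can be pumped.

s0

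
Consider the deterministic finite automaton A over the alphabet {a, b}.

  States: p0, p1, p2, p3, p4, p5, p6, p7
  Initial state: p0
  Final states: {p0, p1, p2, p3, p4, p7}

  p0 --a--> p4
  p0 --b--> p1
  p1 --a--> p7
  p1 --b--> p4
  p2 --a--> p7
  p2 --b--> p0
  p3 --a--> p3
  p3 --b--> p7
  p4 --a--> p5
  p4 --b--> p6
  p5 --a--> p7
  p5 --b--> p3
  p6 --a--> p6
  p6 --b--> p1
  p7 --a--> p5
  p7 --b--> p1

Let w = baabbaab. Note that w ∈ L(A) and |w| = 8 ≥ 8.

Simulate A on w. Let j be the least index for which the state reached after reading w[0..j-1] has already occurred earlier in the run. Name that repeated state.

State sequence: p0 -b-> p1 -a-> p7 -a-> p5 -b-> p3 -b-> p7 -a-> p5 -a-> p7 -b-> p1
First repeat at step 5: p7 was already visited.

The earliest repeat is at step j = 5: A is in p7, which it already visited at step i = 2.
Since A has 8 states, any run of length ≥ 8 visits 8+1 states, so by pigeonhole some state repeats within the first 8 steps — that repeat gives the pumpable loop.

p7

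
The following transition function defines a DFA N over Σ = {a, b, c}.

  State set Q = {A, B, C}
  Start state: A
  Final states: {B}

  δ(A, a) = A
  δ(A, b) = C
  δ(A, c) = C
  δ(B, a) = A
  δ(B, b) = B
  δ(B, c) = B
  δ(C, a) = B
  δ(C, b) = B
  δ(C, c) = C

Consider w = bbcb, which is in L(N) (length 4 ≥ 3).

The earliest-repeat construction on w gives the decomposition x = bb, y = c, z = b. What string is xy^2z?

xy^2z = bb·c·c·b = bbccb.
Reading y = c takes N from B back to B, so after x·y·y the machine is still in B, and z then leads to the accepting state B. Hence bbccb ∈ L(N).

bbccb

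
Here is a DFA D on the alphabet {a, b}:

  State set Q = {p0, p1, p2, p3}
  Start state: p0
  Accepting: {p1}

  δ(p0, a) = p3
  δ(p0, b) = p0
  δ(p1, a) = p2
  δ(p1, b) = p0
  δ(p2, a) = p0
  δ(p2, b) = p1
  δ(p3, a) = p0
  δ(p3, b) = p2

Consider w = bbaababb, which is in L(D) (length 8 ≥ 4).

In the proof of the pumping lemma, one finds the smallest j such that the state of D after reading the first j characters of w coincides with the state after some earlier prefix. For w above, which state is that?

p0

State sequence: p0 -b-> p0 -b-> p0 -a-> p3 -a-> p0 -b-> p0 -a-> p3 -b-> p2 -b-> p1
First repeat at step 1: p0 was already visited.

The earliest repeat is at step j = 1: D is in p0, which it already visited at step i = 0.
Pumping length from the standard proof: p = 4 (the number of states). The repeated state found above gives |xy| = j ≤ 4 and |y| = j − i ≥ 1.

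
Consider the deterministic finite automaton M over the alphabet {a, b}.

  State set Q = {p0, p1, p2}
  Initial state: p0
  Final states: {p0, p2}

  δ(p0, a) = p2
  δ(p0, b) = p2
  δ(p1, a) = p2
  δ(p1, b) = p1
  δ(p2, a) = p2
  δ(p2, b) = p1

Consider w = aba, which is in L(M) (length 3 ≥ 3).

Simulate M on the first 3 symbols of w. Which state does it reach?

Run of M on the first 3 characters of w = a b a:
  step 0: p0  (start)
  step 1: p2  (read a: p0→p2)
  step 2: p1  (read b: p2→p1)
  step 3: p2  (read a: p1→p2)

After reading 3 characters, M is in state p2.
(This kind of state-tracing is the core of the pumping-lemma construction: with 3 states, pigeonhole forces a repeat within the first 3 steps.)

p2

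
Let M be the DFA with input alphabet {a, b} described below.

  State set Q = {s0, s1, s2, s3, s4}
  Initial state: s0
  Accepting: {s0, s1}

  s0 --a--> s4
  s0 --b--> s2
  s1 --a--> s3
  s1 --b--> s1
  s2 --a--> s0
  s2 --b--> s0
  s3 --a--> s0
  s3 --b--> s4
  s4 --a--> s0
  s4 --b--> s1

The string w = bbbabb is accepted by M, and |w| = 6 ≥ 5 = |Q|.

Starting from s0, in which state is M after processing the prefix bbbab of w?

s2

State sequence: s0 -b-> s2 -b-> s0 -b-> s2 -a-> s0 -b-> s2

After reading 5 characters, M is in state s2.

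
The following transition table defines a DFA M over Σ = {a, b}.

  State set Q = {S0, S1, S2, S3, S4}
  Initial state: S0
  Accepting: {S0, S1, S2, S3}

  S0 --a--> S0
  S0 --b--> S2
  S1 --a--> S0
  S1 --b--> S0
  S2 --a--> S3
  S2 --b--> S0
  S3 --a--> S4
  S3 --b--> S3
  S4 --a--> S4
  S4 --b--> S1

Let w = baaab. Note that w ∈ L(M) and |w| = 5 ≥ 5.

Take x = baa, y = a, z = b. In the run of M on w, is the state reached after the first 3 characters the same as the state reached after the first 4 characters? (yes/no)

yes

Run of M on the first 4 characters of w = b a a a:
  step 0: S0  (start)
  step 1: S2  (read b: S0→S2)
  step 2: S3  (read a: S2→S3)
  step 3: S4  (read a: S3→S4)
  step 4: S4  (read a: S4→S4)

After x (step 3): S4. After xy (step 4): S4.
They match, so y = a drives M around a cycle from S4 back to itself; pumping y any number of times keeps M in S4 before reading z, and xyⁱz ∈ L(M) for every i ≥ 0.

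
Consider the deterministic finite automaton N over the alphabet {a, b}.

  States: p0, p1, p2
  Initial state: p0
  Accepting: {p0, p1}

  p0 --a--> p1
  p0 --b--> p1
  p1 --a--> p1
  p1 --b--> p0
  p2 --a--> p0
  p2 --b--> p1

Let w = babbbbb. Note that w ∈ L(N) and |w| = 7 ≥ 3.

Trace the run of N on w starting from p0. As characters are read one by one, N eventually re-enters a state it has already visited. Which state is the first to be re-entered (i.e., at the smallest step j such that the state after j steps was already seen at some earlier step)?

Run of N on w = b a b b b b b:
  step 0: p0  (start)
  step 1: p1  (read b: p0→p1)
  step 2: p1  (read a: p1→p1)   ← first repeat (p1 seen earlier)
  step 3: p0  (read b: p1→p0)
  step 4: p1  (read b: p0→p1)
  step 5: p0  (read b: p1→p0)
  step 6: p1  (read b: p0→p1)
  step 7: p0  (read b: p1→p0)

The earliest repeat is at step j = 2: N is in p1, which it already visited at step i = 1.

p1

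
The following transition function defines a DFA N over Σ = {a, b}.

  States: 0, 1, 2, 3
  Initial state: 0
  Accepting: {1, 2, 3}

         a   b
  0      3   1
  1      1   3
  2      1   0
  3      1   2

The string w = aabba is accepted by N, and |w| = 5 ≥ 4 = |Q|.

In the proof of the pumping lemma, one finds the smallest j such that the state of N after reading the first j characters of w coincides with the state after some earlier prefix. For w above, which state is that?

3

Run of N on w = a a b b a:
  step 0: 0  (start)
  step 1: 3  (read a: 0→3)
  step 2: 1  (read a: 3→1)
  step 3: 3  (read b: 1→3)   ← first repeat (3 seen earlier)
  step 4: 2  (read b: 3→2)
  step 5: 1  (read a: 2→1)

The earliest repeat is at step j = 3: N is in 3, which it already visited at step i = 1.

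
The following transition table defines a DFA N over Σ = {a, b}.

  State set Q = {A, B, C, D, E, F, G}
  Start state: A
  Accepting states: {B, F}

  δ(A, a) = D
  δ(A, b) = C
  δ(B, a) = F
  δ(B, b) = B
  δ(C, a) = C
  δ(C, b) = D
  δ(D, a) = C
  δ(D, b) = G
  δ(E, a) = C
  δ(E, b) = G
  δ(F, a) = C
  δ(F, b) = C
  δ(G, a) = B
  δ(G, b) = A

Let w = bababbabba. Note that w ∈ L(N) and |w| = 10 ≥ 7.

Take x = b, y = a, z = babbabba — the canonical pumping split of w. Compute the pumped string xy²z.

baababbabba

xy^2z = b·a·a·babbabba = baababbabba.
Reading y = a takes N from C back to C, so after x·y·y the machine is still in C, and z then leads to the accepting state F. Hence baababbabba ∈ L(N).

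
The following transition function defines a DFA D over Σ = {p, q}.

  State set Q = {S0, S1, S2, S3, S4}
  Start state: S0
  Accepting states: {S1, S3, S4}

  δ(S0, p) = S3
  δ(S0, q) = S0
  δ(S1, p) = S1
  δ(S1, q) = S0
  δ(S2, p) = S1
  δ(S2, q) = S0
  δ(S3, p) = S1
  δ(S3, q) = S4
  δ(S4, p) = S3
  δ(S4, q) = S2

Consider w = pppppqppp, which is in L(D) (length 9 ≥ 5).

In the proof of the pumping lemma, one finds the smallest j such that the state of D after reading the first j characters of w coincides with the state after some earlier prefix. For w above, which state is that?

S1

Run of D on w = p p p p p q p p p:
  step 0: S0  (start)
  step 1: S3  (read p: S0→S3)
  step 2: S1  (read p: S3→S1)
  step 3: S1  (read p: S1→S1)   ← first repeat (S1 seen earlier)
  step 4: S1  (read p: S1→S1)
  step 5: S1  (read p: S1→S1)
  step 6: S0  (read q: S1→S0)
  step 7: S3  (read p: S0→S3)
  step 8: S1  (read p: S3→S1)
  step 9: S1  (read p: S1→S1)

The earliest repeat is at step j = 3: D is in S1, which it already visited at step i = 2.
Pumping length from the standard proof: p = 5 (the number of states). The repeated state found above gives |xy| = j ≤ 5 and |y| = j − i ≥ 1.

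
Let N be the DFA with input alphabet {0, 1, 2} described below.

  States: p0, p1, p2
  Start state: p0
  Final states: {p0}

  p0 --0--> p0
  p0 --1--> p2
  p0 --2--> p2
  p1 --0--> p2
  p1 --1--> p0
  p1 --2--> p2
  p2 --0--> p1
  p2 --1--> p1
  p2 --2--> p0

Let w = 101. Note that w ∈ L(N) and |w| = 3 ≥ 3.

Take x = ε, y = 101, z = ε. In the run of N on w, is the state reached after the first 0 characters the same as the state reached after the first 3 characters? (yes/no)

Run of N on the first 3 characters of w = 1 0 1:
  step 0: p0  (start)
  step 1: p2  (read 1: p0→p2)
  step 2: p1  (read 0: p2→p1)
  step 3: p0  (read 1: p1→p0)

After x (step 0): p0. After xy (step 3): p0.
They match, so y = 101 drives N around a cycle from p0 back to itself; pumping y any number of times keeps N in p0 before reading z, and xyⁱz ∈ L(N) for every i ≥ 0.

yes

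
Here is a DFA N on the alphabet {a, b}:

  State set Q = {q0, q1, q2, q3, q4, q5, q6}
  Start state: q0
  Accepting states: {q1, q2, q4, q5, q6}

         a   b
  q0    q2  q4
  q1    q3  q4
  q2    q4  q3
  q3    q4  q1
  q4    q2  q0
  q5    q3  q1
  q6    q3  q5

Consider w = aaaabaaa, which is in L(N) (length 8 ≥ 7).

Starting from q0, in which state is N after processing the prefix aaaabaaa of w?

State sequence: q0 -a-> q2 -a-> q4 -a-> q2 -a-> q4 -b-> q0 -a-> q2 -a-> q4 -a-> q2

After reading 8 characters, N is in state q2.
(This kind of state-tracing is the core of the pumping-lemma construction: with 7 states, pigeonhole forces a repeat within the first 7 steps.)

q2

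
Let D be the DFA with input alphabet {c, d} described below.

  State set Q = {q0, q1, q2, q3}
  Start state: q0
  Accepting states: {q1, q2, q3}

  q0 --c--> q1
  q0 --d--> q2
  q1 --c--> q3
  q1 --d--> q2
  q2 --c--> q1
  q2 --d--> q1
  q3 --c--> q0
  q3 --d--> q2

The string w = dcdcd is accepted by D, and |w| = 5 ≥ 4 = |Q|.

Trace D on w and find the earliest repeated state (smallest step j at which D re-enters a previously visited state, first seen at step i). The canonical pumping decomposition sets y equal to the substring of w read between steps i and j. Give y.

cd

State sequence: q0 -d-> q2 -c-> q1 -d-> q2 -c-> q1 -d-> q2
First repeat at step 3: q2 was already visited.

So i = 1, j = 3, giving x = w[0:1] = d, y = w[1:3] = cd, z = w[3:5] = cd.
Check: |xy| = 3 ≤ 4 and |y| = 2 ≥ 1. Reading y takes D from q2 back to q2, so every xyⁱz is accepted.
With |Q| = 4, pigeonhole forces a state repeat no later than step 4; the substring read between the first and second visits to that state can be pumped.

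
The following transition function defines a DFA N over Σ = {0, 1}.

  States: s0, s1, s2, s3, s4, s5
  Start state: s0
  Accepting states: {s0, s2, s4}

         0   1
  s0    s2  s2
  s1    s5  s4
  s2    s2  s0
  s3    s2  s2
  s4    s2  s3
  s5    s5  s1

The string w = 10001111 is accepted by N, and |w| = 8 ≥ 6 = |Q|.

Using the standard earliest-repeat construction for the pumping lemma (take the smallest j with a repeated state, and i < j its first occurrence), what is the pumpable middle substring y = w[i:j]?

0

State sequence: s0 -1-> s2 -0-> s2 -0-> s2 -0-> s2 -1-> s0 -1-> s2 -1-> s0 -1-> s2
First repeat at step 2: s2 was already visited.

So i = 1, j = 2, giving x = w[0:1] = 1, y = w[1:2] = 0, z = w[2:8] = 001111.
Check: |xy| = 2 ≤ 6 and |y| = 1 ≥ 1. Reading y takes N from s2 back to s2, so every xyⁱz is accepted.
The DFA has 6 states, so the proof of the pumping lemma guarantees a repeated state among the first 6+1 visited; the segment between the two visits is the pumpable y.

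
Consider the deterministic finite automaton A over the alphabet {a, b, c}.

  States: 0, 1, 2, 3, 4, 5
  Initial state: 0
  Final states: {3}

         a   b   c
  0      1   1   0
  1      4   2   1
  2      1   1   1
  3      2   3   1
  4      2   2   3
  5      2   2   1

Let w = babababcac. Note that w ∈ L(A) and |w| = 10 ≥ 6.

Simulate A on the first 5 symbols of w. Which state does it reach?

State sequence: 0 -b-> 1 -a-> 4 -b-> 2 -a-> 1 -b-> 2

After reading 5 characters, A is in state 2.

2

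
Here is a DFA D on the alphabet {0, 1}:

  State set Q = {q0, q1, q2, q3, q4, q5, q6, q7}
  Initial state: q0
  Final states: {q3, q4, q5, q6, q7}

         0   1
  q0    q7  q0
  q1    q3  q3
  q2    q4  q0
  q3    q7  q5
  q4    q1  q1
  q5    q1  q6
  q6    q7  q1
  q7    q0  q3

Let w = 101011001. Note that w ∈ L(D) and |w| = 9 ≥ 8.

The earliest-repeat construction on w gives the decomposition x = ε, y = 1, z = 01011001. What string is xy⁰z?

xy⁰z = xz = ε·01011001 = 01011001.
Reading y = 1 takes D from q0 back to q0, so after x the machine is still in q0, and z then leads to the accepting state q5. Hence 01011001 ∈ L(D).

01011001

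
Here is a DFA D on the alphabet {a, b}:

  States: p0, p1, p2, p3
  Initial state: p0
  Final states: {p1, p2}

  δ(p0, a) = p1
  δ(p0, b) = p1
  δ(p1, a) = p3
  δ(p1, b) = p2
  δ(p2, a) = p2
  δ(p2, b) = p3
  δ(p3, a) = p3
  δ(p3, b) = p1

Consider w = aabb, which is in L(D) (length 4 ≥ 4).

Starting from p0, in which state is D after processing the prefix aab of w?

Run of D on the first 3 characters of w = a a b:
  step 0: p0  (start)
  step 1: p1  (read a: p0→p1)
  step 2: p3  (read a: p1→p3)
  step 3: p1  (read b: p3→p1)

After reading 3 characters, D is in state p1.

p1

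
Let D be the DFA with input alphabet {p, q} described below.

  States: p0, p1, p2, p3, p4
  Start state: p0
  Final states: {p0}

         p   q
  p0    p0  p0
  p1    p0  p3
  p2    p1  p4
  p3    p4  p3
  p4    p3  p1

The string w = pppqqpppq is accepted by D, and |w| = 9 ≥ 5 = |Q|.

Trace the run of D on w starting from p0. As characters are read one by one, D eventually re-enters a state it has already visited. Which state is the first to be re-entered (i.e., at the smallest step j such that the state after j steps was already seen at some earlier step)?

p0

State sequence: p0 -p-> p0 -p-> p0 -p-> p0 -q-> p0 -q-> p0 -p-> p0 -p-> p0 -p-> p0 -q-> p0
First repeat at step 1: p0 was already visited.

The earliest repeat is at step j = 1: D is in p0, which it already visited at step i = 0.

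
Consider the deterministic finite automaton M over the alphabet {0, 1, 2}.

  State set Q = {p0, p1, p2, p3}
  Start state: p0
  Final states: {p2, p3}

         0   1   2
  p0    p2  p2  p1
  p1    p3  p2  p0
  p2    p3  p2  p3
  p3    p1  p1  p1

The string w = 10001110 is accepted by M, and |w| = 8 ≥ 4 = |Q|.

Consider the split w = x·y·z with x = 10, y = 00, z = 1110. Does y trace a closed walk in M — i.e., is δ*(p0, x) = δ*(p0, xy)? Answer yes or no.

State sequence: p0 -1-> p2 -0-> p3 -0-> p1 -0-> p3

After x (step 2): p3. After xy (step 4): p3.
They match, so y = 00 drives M around a cycle from p3 back to itself; pumping y any number of times keeps M in p3 before reading z, and xyⁱz ∈ L(M) for every i ≥ 0.

yes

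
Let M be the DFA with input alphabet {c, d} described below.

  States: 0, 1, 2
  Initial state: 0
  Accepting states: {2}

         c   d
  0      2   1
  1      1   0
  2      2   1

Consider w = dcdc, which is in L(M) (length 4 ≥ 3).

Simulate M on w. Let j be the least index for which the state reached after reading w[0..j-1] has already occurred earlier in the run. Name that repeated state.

1

Run of M on w = d c d c:
  step 0: 0  (start)
  step 1: 1  (read d: 0→1)
  step 2: 1  (read c: 1→1)   ← first repeat (1 seen earlier)
  step 3: 0  (read d: 1→0)
  step 4: 2  (read c: 0→2)

The earliest repeat is at step j = 2: M is in 1, which it already visited at step i = 1.
With |Q| = 3, pigeonhole forces a state repeat no later than step 3; the substring read between the first and second visits to that state can be pumped.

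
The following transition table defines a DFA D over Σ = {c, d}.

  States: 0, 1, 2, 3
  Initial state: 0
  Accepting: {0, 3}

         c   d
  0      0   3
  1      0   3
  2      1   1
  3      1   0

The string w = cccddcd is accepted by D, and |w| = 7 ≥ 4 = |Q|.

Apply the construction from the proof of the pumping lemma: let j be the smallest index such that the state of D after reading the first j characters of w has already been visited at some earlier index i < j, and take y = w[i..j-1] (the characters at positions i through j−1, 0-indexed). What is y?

c

Run of D on w = c c c d d c d:
  step 0: 0  (start)
  step 1: 0  (read c: 0→0)   ← first repeat (0 seen earlier)
  step 2: 0  (read c: 0→0)
  step 3: 0  (read c: 0→0)
  step 4: 3  (read d: 0→3)
  step 5: 0  (read d: 3→0)
  step 6: 0  (read c: 0→0)
  step 7: 3  (read d: 0→3)

So i = 0, j = 1, giving x = w[0:0] = ε, y = w[0:1] = c, z = w[1:7] = ccddcd.
Check: |xy| = 1 ≤ 4 and |y| = 1 ≥ 1. Reading y takes D from 0 back to 0, so every xyⁱz is accepted.
Since D has 4 states, any run of length ≥ 4 visits 4+1 states, so by pigeonhole some state repeats within the first 4 steps — that repeat gives the pumpable loop.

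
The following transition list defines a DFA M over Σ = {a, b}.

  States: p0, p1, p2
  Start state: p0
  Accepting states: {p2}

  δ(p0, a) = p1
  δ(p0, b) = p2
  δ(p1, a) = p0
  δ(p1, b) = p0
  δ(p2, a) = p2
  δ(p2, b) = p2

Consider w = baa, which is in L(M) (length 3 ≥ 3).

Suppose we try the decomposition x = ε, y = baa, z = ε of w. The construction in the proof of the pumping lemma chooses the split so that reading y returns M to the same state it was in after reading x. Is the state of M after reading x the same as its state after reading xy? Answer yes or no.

no

Run of M on the first 3 characters of w = b a a:
  step 0: p0  (start)
  step 1: p2  (read b: p0→p2)
  step 2: p2  (read a: p2→p2)
  step 3: p2  (read a: p2→p2)

After x (step 0): p0. After xy (step 3): p2.
They differ (p0 ≠ p2), so y is not a cycle from the state after x; this split is not the one the pumping-lemma construction produces, and pumping y need not keep the string in L(M).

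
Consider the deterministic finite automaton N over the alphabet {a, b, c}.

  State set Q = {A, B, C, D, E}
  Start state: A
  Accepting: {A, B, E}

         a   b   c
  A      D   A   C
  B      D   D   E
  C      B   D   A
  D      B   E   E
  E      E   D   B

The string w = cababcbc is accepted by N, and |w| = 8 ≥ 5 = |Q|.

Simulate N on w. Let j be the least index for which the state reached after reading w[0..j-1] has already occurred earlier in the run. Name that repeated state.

B

Run of N on w = c a b a b c b c:
  step 0: A  (start)
  step 1: C  (read c: A→C)
  step 2: B  (read a: C→B)
  step 3: D  (read b: B→D)
  step 4: B  (read a: D→B)   ← first repeat (B seen earlier)
  step 5: D  (read b: B→D)
  step 6: E  (read c: D→E)
  step 7: D  (read b: E→D)
  step 8: E  (read c: D→E)

The earliest repeat is at step j = 4: N is in B, which it already visited at step i = 2.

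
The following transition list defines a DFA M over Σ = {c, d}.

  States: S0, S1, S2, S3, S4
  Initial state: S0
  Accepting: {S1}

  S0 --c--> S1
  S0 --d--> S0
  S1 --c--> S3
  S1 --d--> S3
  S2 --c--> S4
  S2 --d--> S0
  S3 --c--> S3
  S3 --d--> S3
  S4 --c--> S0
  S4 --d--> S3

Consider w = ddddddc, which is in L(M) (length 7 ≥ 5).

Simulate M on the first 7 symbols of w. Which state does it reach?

State sequence: S0 -d-> S0 -d-> S0 -d-> S0 -d-> S0 -d-> S0 -d-> S0 -c-> S1

After reading 7 characters, M is in state S1.

S1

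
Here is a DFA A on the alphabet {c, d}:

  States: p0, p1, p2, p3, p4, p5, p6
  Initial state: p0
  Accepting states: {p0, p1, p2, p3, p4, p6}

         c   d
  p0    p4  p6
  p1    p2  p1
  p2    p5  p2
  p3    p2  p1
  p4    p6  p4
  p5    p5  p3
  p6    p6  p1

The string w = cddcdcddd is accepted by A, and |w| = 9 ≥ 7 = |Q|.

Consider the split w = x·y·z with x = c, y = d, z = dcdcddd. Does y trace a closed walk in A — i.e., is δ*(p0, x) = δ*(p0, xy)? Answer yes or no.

yes

Run of A on the first 2 characters of w = c d:
  step 0: p0  (start)
  step 1: p4  (read c: p0→p4)
  step 2: p4  (read d: p4→p4)

After x (step 1): p4. After xy (step 2): p4.
They match, so y = d drives A around a cycle from p4 back to itself; pumping y any number of times keeps A in p4 before reading z, and xyⁱz ∈ L(A) for every i ≥ 0.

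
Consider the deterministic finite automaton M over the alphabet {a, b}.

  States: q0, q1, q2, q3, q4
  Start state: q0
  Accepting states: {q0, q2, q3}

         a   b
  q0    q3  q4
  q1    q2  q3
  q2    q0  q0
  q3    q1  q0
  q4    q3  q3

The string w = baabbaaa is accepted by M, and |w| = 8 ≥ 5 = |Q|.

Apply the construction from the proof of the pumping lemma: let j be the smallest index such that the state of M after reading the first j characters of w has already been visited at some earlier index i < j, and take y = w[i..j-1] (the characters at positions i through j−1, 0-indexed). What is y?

ab

State sequence: q0 -b-> q4 -a-> q3 -a-> q1 -b-> q3 -b-> q0 -a-> q3 -a-> q1 -a-> q2
First repeat at step 4: q3 was already visited.

So i = 2, j = 4, giving x = w[0:2] = ba, y = w[2:4] = ab, z = w[4:8] = baaa.
Check: |xy| = 4 ≤ 5 and |y| = 2 ≥ 1. Reading y takes M from q3 back to q3, so every xyⁱz is accepted.
With |Q| = 5, pigeonhole forces a state repeat no later than step 5; the substring read between the first and second visits to that state can be pumped.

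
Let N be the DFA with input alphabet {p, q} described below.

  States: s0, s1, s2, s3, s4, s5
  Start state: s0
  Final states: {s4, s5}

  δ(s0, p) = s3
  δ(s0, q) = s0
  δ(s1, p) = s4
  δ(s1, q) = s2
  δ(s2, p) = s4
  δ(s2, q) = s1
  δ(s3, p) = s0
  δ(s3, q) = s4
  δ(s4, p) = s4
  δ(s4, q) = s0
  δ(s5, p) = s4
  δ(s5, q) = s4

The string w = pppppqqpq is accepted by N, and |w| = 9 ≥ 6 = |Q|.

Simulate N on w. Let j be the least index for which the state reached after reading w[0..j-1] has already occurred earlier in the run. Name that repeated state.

Run of N on w = p p p p p q q p q:
  step 0: s0  (start)
  step 1: s3  (read p: s0→s3)
  step 2: s0  (read p: s3→s0)   ← first repeat (s0 seen earlier)
  step 3: s3  (read p: s0→s3)
  step 4: s0  (read p: s3→s0)
  step 5: s3  (read p: s0→s3)
  step 6: s4  (read q: s3→s4)
  step 7: s0  (read q: s4→s0)
  step 8: s3  (read p: s0→s3)
  step 9: s4  (read q: s3→s4)

The earliest repeat is at step j = 2: N is in s0, which it already visited at step i = 0.
Pumping length from the standard proof: p = 6 (the number of states). The repeated state found above gives |xy| = j ≤ 6 and |y| = j − i ≥ 1.

s0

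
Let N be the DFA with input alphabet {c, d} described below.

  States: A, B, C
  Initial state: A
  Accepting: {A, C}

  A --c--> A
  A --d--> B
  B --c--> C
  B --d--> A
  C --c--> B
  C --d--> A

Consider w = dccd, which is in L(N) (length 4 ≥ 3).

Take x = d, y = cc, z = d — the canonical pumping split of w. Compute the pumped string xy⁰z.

xy⁰z = xz = d·d = dd.
Reading y = cc takes N from B back to B, so after x the machine is still in B, and z then leads to the accepting state A. Hence dd ∈ L(N).

dd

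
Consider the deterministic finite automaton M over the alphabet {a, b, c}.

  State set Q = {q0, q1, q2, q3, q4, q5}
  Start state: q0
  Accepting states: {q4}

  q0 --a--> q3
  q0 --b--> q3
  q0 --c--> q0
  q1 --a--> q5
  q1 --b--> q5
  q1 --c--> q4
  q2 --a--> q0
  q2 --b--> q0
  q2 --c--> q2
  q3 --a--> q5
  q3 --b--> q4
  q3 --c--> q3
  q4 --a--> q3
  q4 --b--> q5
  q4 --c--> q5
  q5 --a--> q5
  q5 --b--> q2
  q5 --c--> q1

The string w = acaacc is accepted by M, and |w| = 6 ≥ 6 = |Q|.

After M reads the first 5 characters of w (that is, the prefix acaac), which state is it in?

State sequence: q0 -a-> q3 -c-> q3 -a-> q5 -a-> q5 -c-> q1

After reading 5 characters, M is in state q1.

q1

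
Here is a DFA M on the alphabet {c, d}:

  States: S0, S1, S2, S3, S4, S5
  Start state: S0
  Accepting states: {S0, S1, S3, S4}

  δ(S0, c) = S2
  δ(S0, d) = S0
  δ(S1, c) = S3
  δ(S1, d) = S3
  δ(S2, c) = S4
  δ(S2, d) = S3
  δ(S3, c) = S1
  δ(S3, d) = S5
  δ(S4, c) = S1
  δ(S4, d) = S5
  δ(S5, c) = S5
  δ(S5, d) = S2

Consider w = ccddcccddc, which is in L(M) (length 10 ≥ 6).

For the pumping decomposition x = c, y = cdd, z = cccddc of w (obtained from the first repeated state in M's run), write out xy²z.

ccddcddcccddc

xy^2z = c·cdd·cdd·cccddc = ccddcddcccddc.
Reading y = cdd takes M from S2 back to S2, so after x·y·y the machine is still in S2, and z then leads to the accepting state S4. Hence ccddcddcccddc ∈ L(M).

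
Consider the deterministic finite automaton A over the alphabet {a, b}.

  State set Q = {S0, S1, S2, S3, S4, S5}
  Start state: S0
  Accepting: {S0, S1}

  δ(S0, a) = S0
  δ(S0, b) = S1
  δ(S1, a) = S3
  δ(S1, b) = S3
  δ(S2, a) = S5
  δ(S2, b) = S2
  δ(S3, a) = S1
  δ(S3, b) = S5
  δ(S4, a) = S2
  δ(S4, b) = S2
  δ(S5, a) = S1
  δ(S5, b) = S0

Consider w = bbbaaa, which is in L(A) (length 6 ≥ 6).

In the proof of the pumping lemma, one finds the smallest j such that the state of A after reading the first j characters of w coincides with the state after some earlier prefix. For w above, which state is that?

State sequence: S0 -b-> S1 -b-> S3 -b-> S5 -a-> S1 -a-> S3 -a-> S1
First repeat at step 4: S1 was already visited.

The earliest repeat is at step j = 4: A is in S1, which it already visited at step i = 1.
With |Q| = 6, pigeonhole forces a state repeat no later than step 6; the substring read between the first and second visits to that state can be pumped.

S1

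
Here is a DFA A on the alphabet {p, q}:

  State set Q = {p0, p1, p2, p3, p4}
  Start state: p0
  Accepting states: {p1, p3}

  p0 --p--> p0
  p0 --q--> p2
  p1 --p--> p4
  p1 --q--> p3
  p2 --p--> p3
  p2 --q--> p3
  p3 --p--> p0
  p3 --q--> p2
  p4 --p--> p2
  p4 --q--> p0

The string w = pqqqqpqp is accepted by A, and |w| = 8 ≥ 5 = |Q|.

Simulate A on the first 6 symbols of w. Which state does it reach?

p0

Run of A on the first 6 characters of w = p q q q q p:
  step 0: p0  (start)
  step 1: p0  (read p: p0→p0)
  step 2: p2  (read q: p0→p2)
  step 3: p3  (read q: p2→p3)
  step 4: p2  (read q: p3→p2)
  step 5: p3  (read q: p2→p3)
  step 6: p0  (read p: p3→p0)

After reading 6 characters, A is in state p0.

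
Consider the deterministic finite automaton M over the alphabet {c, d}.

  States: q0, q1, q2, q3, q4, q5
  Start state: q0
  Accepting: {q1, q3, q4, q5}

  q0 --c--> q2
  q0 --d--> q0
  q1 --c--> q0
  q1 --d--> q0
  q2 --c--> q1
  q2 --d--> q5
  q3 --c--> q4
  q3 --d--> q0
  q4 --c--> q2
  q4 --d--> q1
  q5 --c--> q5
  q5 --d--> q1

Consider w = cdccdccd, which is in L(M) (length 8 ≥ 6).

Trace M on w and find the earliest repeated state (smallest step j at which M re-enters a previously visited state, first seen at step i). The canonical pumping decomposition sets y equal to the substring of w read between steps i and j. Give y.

Run of M on w = c d c c d c c d:
  step 0: q0  (start)
  step 1: q2  (read c: q0→q2)
  step 2: q5  (read d: q2→q5)
  step 3: q5  (read c: q5→q5)   ← first repeat (q5 seen earlier)
  step 4: q5  (read c: q5→q5)
  step 5: q1  (read d: q5→q1)
  step 6: q0  (read c: q1→q0)
  step 7: q2  (read c: q0→q2)
  step 8: q5  (read d: q2→q5)

So i = 2, j = 3, giving x = w[0:2] = cd, y = w[2:3] = c, z = w[3:8] = cdccd.
Check: |xy| = 3 ≤ 6 and |y| = 1 ≥ 1. Reading y takes M from q5 back to q5, so every xyⁱz is accepted.

c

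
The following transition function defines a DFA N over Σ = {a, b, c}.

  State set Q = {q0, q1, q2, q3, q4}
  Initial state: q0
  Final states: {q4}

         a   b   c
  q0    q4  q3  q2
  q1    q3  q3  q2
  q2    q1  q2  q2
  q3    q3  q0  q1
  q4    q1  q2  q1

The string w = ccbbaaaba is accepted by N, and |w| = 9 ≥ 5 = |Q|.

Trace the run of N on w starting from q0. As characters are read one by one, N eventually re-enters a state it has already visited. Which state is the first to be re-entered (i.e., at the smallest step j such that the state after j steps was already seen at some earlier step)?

q2

State sequence: q0 -c-> q2 -c-> q2 -b-> q2 -b-> q2 -a-> q1 -a-> q3 -a-> q3 -b-> q0 -a-> q4
First repeat at step 2: q2 was already visited.

The earliest repeat is at step j = 2: N is in q2, which it already visited at step i = 1.
Since N has 5 states, any run of length ≥ 5 visits 5+1 states, so by pigeonhole some state repeats within the first 5 steps — that repeat gives the pumpable loop.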